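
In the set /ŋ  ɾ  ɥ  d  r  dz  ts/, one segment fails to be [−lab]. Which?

ɥ

/r, ɾ, ŋ, ts, dz, d/ are all [−labial]; /ɥ/ (labial-palatal glide) is [+labial].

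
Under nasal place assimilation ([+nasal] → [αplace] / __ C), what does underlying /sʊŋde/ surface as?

In /sʊŋde/, the nasal /ŋ/ precedes /d/, which is [+coronal]. The nasal assimilates in place, becoming the [+coronal] nasal /n/. The surface form is [sʊnde].

[sʊnde]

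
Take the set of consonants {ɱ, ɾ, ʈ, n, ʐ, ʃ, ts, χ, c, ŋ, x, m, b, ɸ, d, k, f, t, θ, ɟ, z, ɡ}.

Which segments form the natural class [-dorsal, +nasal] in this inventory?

ɱ, n, m

Checking each segment against [-dorsal], [+nasal]: /ɱ/ (labiodental nasal), /n/ (alveolar nasal), /m/ (bilabial nasal) satisfy every feature; every other segment in the inventory fails at least one.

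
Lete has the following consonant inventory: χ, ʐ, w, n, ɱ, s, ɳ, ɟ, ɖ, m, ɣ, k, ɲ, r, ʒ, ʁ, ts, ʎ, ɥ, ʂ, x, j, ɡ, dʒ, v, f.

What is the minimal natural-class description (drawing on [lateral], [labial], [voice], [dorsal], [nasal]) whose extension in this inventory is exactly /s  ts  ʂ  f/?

[-voice, -dorsal]

The class [-voice], [-dorsal] has exactly /s, ts, ʂ, f/ as its extension in this inventory. No smaller conjunction from the listed features achieves this: [-dorsal] alone would also admit /ʐ, n, ɱ, ɳ, …/; [-voice] alone would also admit /χ, k, x/; and checking the remaining single features turns up none with this extension.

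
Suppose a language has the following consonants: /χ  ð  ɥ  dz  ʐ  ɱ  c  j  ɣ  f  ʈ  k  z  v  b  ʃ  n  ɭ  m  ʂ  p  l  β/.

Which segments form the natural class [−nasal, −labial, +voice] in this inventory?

ð, dz, ʐ, j, ɣ, z, ɭ, l

Eliminate segments failing any feature: /χ, c, ʈ, k, ʃ, ʂ/ are [−voice]; /ɥ, f, v, b, p, β/ are [+labial]; /ɱ, n, m/ are [+nasal]. The remaining /ð, dz, ʐ, j, ɣ, z, ɭ, l/ satisfy [−nasal], [−labial], [+voice].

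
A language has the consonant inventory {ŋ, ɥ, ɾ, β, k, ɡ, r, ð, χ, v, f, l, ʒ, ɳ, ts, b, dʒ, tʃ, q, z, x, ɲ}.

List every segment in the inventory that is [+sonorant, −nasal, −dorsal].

Eliminate segments failing any feature: /ŋ, ɳ, ɲ/ are [+nasal]; /ɥ/ is [+dorsal]; /β, k, ɡ, ð, χ, v, f, ʒ, ts, b, dʒ, tʃ, q, z, x/ are [−sonorant]. The remaining /ɾ, r, l/ satisfy [+sonorant], [−nasal], [−dorsal].

ɾ, r, l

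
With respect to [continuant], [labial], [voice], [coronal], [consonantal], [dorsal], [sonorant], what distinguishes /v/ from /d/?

[continuant], [labial], [coronal]

/v/ (voiced labiodental fricative) and /d/ (voiced alveolar stop) agree on [+voice], [+consonantal], [-dorsal], [-sonorant]. They differ on [continuant] (/v/ [+], /d/ [-]), [labial] (/v/ [+], /d/ [-]), [coronal] (/v/ [-], /d/ [+]).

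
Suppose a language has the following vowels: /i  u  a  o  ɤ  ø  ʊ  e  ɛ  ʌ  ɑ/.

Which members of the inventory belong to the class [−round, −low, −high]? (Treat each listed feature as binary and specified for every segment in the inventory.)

ɤ, e, ɛ, ʌ

Checking each segment against [−round], [−low], [−high]: /ɤ/ (mid back unrounded tense vowel), /e/ (mid front unrounded tense vowel), /ɛ/ (mid front unrounded lax vowel), /ʌ/ (mid back unrounded lax vowel) satisfy every feature; every other segment in the inventory fails at least one.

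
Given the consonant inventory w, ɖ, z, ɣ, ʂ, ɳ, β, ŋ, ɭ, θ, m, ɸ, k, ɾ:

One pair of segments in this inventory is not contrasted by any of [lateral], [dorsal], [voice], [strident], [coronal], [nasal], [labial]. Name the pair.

ɾ, ɖ

/ɾ/ (alveolar tap) and /ɖ/ (voiced retroflex stop) are both [−lateral], [−dorsal], [+voice], [−strident], [+coronal], [−nasal], [−labial], so none of the listed features separates them. (They do differ in [sonorant] and [anterior], which are not among the given features.) Every other pair in the inventory differs on at least one listed feature.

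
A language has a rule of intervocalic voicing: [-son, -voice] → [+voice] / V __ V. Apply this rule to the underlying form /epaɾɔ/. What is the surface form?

[ebaɾɔ]

The only segment in the rule's environment that also matches [-son, -voice] is /p/. Applying [+voice] turns the voiceless bilabial stop into /b/ (voiced bilabial stop), giving [ebaɾɔ].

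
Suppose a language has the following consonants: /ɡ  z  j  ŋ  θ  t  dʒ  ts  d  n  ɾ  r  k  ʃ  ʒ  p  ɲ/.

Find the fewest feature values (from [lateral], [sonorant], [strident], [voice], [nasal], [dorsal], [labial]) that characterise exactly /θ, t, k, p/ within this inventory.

/θ, t, k, p/ are all [−voice], [−strident], and no other segment in the inventory matches both values. Dropping any one of them over-generates: [−strident] alone would also admit /ɡ, j, ŋ, d, …/; [−voice] alone would also admit /ts, ʃ/. No other single listed feature picks out exactly this set either, so fewer than two features will not do.

[−voice, −strident]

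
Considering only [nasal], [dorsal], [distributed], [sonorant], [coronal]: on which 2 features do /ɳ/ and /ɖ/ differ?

[sonorant], [nasal]

The two segments share [−dorsal], [−distributed], [+coronal]. The only features from the list on which they differ: /ɳ/ is [+sonorant] while /ɖ/ is [−sonorant]; /ɳ/ is [+nasal] while /ɖ/ is [−nasal].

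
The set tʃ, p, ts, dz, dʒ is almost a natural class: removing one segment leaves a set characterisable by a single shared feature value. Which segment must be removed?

[delayed release] (equivalently [strident], [labial], [coronal]) groups all but one: /tʃ, ts, dz, dʒ/ share [+delayed release] while /p/ (voiceless bilabial stop) alone is [−delayed release]. Removing any other segment would not leave a single-feature class that excludes it.

p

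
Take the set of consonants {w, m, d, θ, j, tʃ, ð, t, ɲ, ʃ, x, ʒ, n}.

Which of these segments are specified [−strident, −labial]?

Checking each segment against [−strident], [−labial]: /d/ (voiced alveolar stop), /θ/ (voiceless dental fricative), /j/ (palatal glide), /ð/ (voiced dental fricative), /t/ (voiceless alveolar stop), /ɲ/ (palatal nasal), among others, satisfy every feature; every other segment in the inventory fails at least one.

d, θ, j, ð, t, ɲ, x, n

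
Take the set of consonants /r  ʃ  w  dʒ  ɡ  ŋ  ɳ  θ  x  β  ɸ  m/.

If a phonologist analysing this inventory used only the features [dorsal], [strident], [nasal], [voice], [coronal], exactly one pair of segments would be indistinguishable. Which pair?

On the given features, /w/ and /ɡ/ have an identical profile: [+dorsal], [−strident], [−nasal], [+voice], [−coronal]. No other two segments in the inventory coincide on all 5 features. (They do differ in [sonorant], [continuant], [labial] and [round], which are not among the given features.)

w, ɡ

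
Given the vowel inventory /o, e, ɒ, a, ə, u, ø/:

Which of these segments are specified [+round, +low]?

Eliminate segments failing any feature: /o, u, ø/ are [−low]; /e, a, ə/ are [−round]. The remaining /ɒ/ satisfy [+round], [+low].

ɒ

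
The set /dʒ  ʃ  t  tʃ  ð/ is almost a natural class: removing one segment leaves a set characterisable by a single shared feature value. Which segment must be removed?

t

[distributed] groups all but one: /ð, ʃ, dʒ, tʃ/ share [+distributed] while /t/ (voiceless alveolar stop) alone is [-distributed]. Removing any other segment would not leave a single-feature class that excludes it.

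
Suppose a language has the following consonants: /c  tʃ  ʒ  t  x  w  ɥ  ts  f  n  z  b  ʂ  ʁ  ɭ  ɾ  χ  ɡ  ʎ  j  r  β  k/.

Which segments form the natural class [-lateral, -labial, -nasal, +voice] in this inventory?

Eliminate segments failing any feature: /c, tʃ, t, x, ts, ʂ, χ, k/ are [-voice]; /w, ɥ, f, b, β/ are [+labial]; /n/ is [+nasal]; /ɭ, ʎ/ are [+lateral]. The remaining /ʒ, z, ʁ, ɾ, ɡ, j, r/ satisfy [-lateral], [-labial], [-nasal], [+voice].

ʒ, z, ʁ, ɾ, ɡ, j, r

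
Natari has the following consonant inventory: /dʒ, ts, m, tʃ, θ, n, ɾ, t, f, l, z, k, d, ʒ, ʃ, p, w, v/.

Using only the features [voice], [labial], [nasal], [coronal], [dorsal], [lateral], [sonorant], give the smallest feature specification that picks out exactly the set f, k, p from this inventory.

[−voice, −coronal]

The class [−voice], [−coronal] has exactly /f, k, p/ as its extension in this inventory. No smaller conjunction from the listed features achieves this: [−coronal] alone would also admit /m, w, v/; [−voice] alone would also admit /ts, tʃ, θ, t, …/; and checking the remaining single features turns up none with this extension.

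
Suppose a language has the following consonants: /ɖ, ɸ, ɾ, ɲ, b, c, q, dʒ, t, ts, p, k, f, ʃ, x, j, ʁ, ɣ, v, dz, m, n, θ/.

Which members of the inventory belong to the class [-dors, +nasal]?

Eliminate segments failing any feature: /ɖ, ɸ, ɾ, b, dʒ, t, ts, p, f, ʃ, v, dz, θ/ are [-nasal]; /ɲ, c, q, k, x, j, ʁ, ɣ/ are [+dorsal]. The remaining /m, n/ satisfy [-dorsal], [+nasal].

m, n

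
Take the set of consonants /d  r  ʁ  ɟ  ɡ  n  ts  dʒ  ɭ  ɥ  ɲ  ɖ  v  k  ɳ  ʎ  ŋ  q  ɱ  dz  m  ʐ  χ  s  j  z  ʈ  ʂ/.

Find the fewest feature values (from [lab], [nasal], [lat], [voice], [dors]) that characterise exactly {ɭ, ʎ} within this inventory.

[+lat]

The target set is precisely the extension of [+lateral] in this inventory.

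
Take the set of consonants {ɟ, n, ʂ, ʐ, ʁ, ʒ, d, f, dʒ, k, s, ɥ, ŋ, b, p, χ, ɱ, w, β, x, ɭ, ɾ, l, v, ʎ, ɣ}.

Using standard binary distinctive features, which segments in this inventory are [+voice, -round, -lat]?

ɟ, n, ʐ, ʁ, ʒ, d, dʒ, ŋ, b, ɱ, β, ɾ, v, ɣ

Checking each segment against [+voice], [-round], [-lateral]: /ɟ/ (voiced palatal stop), /n/ (alveolar nasal), /ʐ/ (voiced retroflex fricative), /ʁ/ (voiced uvular fricative), /ʒ/ (voiced postalveolar fricative), /d/ (voiced alveolar stop), among others, satisfy every feature; every other segment in the inventory fails at least one.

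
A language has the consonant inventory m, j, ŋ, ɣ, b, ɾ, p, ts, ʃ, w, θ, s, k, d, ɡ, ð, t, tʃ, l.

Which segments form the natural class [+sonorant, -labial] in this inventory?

j, ŋ, ɾ, l

Eliminate segments failing any feature: /m, w/ are [+labial]; /ɣ, b, p, ts, ʃ, θ, s, k, d, ɡ, ð, t, tʃ/ are [-sonorant]. The remaining /j, ŋ, ɾ, l/ satisfy [+sonorant], [-labial].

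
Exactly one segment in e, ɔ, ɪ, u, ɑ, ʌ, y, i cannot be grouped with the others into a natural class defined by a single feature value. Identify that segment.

ɑ

[low] groups all but one: /ɔ, ʌ, e, u, i, y, ɪ/ share [-low] while /ɑ/ (low back unrounded vowel) alone is [+low]. Removing any other segment would not leave a single-feature class that excludes it.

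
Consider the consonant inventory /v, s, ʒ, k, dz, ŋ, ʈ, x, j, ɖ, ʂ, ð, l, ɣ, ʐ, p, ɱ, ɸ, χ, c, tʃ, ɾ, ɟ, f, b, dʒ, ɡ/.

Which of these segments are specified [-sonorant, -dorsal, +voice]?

v, ʒ, dz, ɖ, ð, ʐ, b, dʒ

Checking each segment against [-sonorant], [-dorsal], [+voice]: /v/ (voiced labiodental fricative), /ʒ/ (voiced postalveolar fricative), /dz/ (voiced alveolar affricate), /ɖ/ (voiced retroflex stop), /ð/ (voiced dental fricative), /ʐ/ (voiced retroflex fricative), among others, satisfy every feature; every other segment in the inventory fails at least one.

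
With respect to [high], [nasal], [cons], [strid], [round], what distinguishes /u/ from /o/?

The two segments share [−nasal], [−consonantal], [−strident], [+round]. The only feature from the list on which they differ: /u/ is [+high] while /o/ is [−high].

[high]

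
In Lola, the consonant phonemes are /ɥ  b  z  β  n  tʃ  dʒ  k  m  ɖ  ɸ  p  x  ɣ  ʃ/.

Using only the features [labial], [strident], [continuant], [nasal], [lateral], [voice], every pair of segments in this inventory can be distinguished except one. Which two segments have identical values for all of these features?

On the given features, /β/ and /ɥ/ have an identical profile: [+labial], [-strident], [+continuant], [-nasal], [-lateral], [+voice]. No other two segments in the inventory coincide on all 6 features. (They do differ in [sonorant], [round] and [dorsal], which are not among the given features.)

β, ɥ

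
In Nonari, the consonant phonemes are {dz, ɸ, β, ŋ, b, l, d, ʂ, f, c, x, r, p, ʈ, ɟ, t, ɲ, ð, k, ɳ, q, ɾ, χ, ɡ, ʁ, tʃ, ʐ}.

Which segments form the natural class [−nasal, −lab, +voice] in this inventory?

dz, l, d, r, ɟ, ð, ɾ, ɡ, ʁ, ʐ

Checking each segment against [−nasal], [−labial], [+voice]: /dz/ (voiced alveolar affricate), /l/ (alveolar lateral approximant), /d/ (voiced alveolar stop), /r/ (alveolar trill), /ɟ/ (voiced palatal stop), /ð/ (voiced dental fricative), among others, satisfy every feature; every other segment in the inventory fails at least one.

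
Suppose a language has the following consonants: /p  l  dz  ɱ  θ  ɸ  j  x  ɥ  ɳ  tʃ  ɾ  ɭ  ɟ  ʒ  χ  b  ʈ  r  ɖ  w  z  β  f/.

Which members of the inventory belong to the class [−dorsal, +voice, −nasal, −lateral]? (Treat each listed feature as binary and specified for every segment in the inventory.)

Checking each segment against [−dorsal], [+voice], [−nasal], [−lateral]: /dz/ (voiced alveolar affricate), /ɾ/ (alveolar tap), /ʒ/ (voiced postalveolar fricative), /b/ (voiced bilabial stop), /r/ (alveolar trill), /ɖ/ (voiced retroflex stop), among others, satisfy every feature; every other segment in the inventory fails at least one.

dz, ɾ, ʒ, b, r, ɖ, z, β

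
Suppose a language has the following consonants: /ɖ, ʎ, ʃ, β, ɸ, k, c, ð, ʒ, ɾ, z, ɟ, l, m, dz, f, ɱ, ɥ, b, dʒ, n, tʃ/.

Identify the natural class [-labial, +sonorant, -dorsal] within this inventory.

Among the inventory, the [-labial] segments are /ɖ, ʎ, ʃ, k, c, ð, ʒ, ɾ, z, ɟ, l, dz, dʒ, n, tʃ/.
Among these, [+sonorant] gives /ʎ, ɾ, l, n/.
Of those, [-dorsal] leaves /ɾ, l, n/.

ɾ, l, n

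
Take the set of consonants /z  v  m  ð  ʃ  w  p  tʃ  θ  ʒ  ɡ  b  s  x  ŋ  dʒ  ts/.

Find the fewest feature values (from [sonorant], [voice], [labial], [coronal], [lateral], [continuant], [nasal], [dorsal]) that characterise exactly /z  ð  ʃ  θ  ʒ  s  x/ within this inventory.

/z, ð, ʃ, θ, ʒ, s, x/ are all [+continuant], [−labial], and no other segment in the inventory matches both values. Dropping any one of them over-generates: [−labial] alone would also admit /tʃ, ɡ, ŋ, dʒ, …/; [+continuant] alone would also admit /v, w/. No other single listed feature picks out exactly this set either, so fewer than two features will not do.

[+continuant, −labial]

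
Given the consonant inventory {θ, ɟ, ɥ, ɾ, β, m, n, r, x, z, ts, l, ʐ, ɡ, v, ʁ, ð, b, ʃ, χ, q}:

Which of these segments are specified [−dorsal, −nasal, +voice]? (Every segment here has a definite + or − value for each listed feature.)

Checking each segment against [−dorsal], [−nasal], [+voice]: /ɾ/ (alveolar tap), /β/ (voiced bilabial fricative), /r/ (alveolar trill), /z/ (voiced alveolar fricative), /l/ (alveolar lateral approximant), /ʐ/ (voiced retroflex fricative), among others, satisfy every feature; every other segment in the inventory fails at least one.

ɾ, β, r, z, l, ʐ, v, ð, b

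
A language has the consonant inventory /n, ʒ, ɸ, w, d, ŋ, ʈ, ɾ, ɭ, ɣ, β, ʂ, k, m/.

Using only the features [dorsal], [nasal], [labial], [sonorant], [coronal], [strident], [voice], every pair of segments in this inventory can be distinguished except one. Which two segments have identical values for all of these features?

ɾ, ɭ

Both /ɾ/ and /ɭ/ are [−dorsal], [−nasal], [−labial], [+sonorant], [+coronal], [−strident], [+voice]. Since the list omits [lateral] and [anterior] — which do distinguish the alveolar tap from the retroflex lateral approximant — this pair collapses; all other pairs remain distinct.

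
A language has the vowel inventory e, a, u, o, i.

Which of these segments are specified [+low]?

a

The [+low] segments here are /a/; the remaining /e, u, o, i/ are [-low].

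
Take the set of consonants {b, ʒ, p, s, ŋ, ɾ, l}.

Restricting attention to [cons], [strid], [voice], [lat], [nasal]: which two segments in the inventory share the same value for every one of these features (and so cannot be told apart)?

On the given features, /ɾ/ and /b/ have an identical profile: [+consonantal], [−strident], [+voice], [−lateral], [−nasal]. No other two segments in the inventory coincide on all 5 features. (They do differ in [sonorant], [labial] and [coronal], which are not among the given features.)

ɾ, b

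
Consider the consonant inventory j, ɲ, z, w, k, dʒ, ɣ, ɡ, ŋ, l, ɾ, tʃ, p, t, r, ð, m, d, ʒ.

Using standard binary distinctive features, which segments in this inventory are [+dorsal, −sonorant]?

Checking each segment against [+dorsal], [−sonorant]: /k/ (voiceless velar stop), /ɣ/ (voiced velar fricative), /ɡ/ (voiced velar stop) satisfy every feature; every other segment in the inventory fails at least one.

k, ɣ, ɡ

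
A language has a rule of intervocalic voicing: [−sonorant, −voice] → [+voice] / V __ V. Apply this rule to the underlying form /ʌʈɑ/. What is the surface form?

The only segment in the rule's environment that also matches [−sonorant, −voice] is /ʈ/. Applying [+voice] turns the voiceless retroflex stop into /ɖ/ (voiced retroflex stop), giving [ʌɖɑ].

[ʌɖɑ]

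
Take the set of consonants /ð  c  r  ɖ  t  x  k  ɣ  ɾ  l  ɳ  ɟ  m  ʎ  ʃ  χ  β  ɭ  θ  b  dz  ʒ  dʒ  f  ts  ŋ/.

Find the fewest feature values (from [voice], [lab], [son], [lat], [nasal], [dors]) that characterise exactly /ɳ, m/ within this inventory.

The class [+nasal], [−dorsal] has exactly /ɳ, m/ as its extension in this inventory. No smaller conjunction from the listed features achieves this: [−dorsal] alone would also admit /ð, r, ɖ, t, …/; [+nasal] alone would also admit /ŋ/; and checking the remaining single features turns up none with this extension.

[+nasal, −dors]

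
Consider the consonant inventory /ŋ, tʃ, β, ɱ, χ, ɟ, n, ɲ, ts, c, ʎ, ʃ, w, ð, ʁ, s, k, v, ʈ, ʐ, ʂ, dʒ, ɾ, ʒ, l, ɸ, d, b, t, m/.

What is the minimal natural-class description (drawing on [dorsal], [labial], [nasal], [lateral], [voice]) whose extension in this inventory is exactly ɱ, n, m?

/ɱ, n, m/ are all [+nasal], [-dorsal], and no other segment in the inventory matches both values. Dropping any one of them over-generates: [-dorsal] alone would also admit /tʃ, β, ts, ʃ, …/; [+nasal] alone would also admit /ŋ, ɲ/. No other single listed feature picks out exactly this set either, so fewer than two features will not do.

[+nasal, -dorsal]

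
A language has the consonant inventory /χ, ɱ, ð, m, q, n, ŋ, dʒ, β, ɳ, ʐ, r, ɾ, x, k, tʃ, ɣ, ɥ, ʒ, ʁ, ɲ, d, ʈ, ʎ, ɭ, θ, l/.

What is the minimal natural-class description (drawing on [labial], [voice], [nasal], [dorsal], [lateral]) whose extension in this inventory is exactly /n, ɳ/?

[+nasal, −labial, −dorsal]

/n, ɳ/ are all [+nasal], [−labial], [−dorsal], and no other segment in the inventory matches all three values. Dropping any one of them over-generates: [−labial, −dorsal] alone would also admit /ð, dʒ, ʐ, r, …/; [+nasal, −dorsal] alone would also admit /ɱ, m/; [+nasal, −labial] alone would also admit /ŋ, ɲ/. No other combination of two listed features picks out exactly this set either, so fewer than three features will not do.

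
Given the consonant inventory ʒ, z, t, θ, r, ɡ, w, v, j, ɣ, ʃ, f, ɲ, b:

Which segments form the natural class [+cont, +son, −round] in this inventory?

r, j

Among the inventory, the [+continuant] segments are /ʒ, z, θ, r, w, v, j, ɣ, ʃ, f/.
Intersecting with [+sonorant] gives /r, w, j/.
Then [−round] leaves /r, j/.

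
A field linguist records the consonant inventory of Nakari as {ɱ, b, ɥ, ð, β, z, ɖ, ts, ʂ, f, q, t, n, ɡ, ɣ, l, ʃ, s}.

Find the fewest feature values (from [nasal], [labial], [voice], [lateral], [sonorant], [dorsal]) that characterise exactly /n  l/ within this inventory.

[+sonorant, -labial]

Every target segment is [+sonorant], [-labial]; each remaining inventory member fails at least one of these. Each conjunct is needed — [-labial] alone would also admit /ð, z, ɖ, ts, …/; [+sonorant] alone would also admit /ɱ, ɥ/ — and no other single listed feature has exactly this extension, so two is the minimum.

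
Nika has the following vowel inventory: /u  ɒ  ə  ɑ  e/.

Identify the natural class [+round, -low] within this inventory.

u

The [+round] segments are /u, ɒ/.
Within that set, [-low] leaves /u/.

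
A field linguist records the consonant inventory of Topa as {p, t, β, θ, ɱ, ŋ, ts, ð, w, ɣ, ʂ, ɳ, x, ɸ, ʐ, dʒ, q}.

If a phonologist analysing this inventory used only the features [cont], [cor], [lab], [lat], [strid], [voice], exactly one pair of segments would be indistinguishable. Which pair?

β, w

On the given features, /β/ and /w/ have an identical profile: [+continuant], [-coronal], [+labial], [-lateral], [-strident], [+voice]. No other two segments in the inventory coincide on all 6 features. (They do differ in [sonorant], [round] and [dorsal], which are not among the given features.)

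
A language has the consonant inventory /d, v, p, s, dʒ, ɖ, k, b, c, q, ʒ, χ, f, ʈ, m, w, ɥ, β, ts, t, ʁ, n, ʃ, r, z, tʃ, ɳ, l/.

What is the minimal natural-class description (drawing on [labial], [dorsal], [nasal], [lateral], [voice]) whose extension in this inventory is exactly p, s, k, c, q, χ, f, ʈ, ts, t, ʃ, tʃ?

Every target segment is [−voice] and no other inventory member is, so one feature is enough.

[−voice]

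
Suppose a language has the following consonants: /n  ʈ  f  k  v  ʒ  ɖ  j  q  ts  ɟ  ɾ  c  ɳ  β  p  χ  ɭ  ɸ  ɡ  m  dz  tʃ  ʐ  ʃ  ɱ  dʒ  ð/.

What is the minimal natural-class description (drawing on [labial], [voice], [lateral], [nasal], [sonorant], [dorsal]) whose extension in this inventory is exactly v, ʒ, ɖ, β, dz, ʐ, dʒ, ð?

[-sonorant, +voice, -dorsal]

The class [-sonorant], [+voice], [-dorsal] has exactly /v, ʒ, ɖ, β, dz, ʐ, dʒ, ð/ as its extension in this inventory. No smaller conjunction from the listed features achieves this: [+voice, -dorsal] alone would also admit /n, ɾ, ɳ, ɭ, …/; [-sonorant, -dorsal] alone would also admit /ʈ, f, ts, p, …/; [-sonorant, +voice] alone would also admit /ɟ, ɡ/; and checking the remaining two-feature bundles turns up none with this extension.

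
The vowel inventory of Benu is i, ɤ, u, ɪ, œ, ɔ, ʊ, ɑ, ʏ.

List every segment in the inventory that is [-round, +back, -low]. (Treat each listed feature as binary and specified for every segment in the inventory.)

ɤ

Eliminate segments failing any feature: /i, ɪ/ are [-back]; /u, œ, ɔ, ʊ, ʏ/ are [+round]; /ɑ/ is [+low]. The remaining /ɤ/ satisfy [-round], [+back], [-low].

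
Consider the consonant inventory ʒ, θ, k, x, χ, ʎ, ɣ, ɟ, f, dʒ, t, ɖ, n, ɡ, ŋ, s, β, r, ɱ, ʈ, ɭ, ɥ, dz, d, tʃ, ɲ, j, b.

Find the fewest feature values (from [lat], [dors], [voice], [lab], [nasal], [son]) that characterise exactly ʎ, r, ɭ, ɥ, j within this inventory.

[+son, -nasal]

Every target segment is [+sonorant], [-nasal]; each remaining inventory member fails at least one of these. Each conjunct is needed — [-nasal] alone would also admit /ʒ, θ, k, x, …/; [+sonorant] alone would also admit /n, ŋ, ɱ, ɲ/ — and no other single listed feature has exactly this extension, so two is the minimum.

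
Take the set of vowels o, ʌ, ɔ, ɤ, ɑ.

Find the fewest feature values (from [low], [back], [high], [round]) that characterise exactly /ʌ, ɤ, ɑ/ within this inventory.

The target set is precisely the extension of [−round] in this inventory.

[−round]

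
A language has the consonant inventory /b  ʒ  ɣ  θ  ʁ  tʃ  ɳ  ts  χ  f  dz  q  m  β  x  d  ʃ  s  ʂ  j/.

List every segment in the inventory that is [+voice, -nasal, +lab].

Checking each segment against [+voice], [-nasal], [+labial]: /b/ (voiced bilabial stop), /β/ (voiced bilabial fricative) satisfy every feature; every other segment in the inventory fails at least one.

b, β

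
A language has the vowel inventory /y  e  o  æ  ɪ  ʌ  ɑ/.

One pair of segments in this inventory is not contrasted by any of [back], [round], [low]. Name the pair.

/ɪ/ (high front unrounded lax vowel) and /e/ (mid front unrounded tense vowel) are both [−back], [−round], [−low], so none of the listed features separates them. (They do differ in [high] and [tense], which are not among the given features.) Every other pair in the inventory differs on at least one listed feature.

ɪ, e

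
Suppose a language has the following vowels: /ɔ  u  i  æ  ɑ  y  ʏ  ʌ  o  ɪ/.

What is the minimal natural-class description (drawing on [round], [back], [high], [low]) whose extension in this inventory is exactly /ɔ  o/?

[−high, +round]

Every target segment is [−high], [+round]; each remaining inventory member fails at least one of these. Each conjunct is needed — [+round] alone would also admit /u, y, ʏ/; [−high] alone would also admit /æ, ɑ, ʌ/ — and no other single listed feature has exactly this extension, so two is the minimum.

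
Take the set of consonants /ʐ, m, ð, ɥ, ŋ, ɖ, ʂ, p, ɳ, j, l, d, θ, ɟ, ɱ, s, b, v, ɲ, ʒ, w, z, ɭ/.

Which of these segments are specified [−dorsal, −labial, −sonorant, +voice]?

ʐ, ð, ɖ, d, ʒ, z

Checking each segment against [−dorsal], [−labial], [−sonorant], [+voice]: /ʐ/ (voiced retroflex fricative), /ð/ (voiced dental fricative), /ɖ/ (voiced retroflex stop), /d/ (voiced alveolar stop), /ʒ/ (voiced postalveolar fricative), /z/ (voiced alveolar fricative) satisfy every feature; every other segment in the inventory fails at least one.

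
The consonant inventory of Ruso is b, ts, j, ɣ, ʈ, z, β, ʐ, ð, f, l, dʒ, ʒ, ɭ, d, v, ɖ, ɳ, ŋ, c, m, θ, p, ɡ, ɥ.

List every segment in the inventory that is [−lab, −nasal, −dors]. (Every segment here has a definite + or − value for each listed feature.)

First, the [−labial] segments are /ts, j, ɣ, ʈ, z, ʐ, ð, l, dʒ, ʒ, ɭ, d, ɖ, ɳ, ŋ, c, θ, ɡ/.
Then [−nasal] gives /ts, j, ɣ, ʈ, z, ʐ, ð, l, dʒ, ʒ, ɭ, d, ɖ, c, θ, ɡ/.
Then [−dorsal] leaves /ts, ʈ, z, ʐ, ð, l, dʒ, ʒ, ɭ, d, ɖ, θ/.

ts, ʈ, z, ʐ, ð, l, dʒ, ʒ, ɭ, d, ɖ, θ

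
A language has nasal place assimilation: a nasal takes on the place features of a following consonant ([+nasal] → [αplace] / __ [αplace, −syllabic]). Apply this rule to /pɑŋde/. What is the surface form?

In /pɑŋde/, the nasal /ŋ/ precedes /d/, which is [+coronal]. The nasal assimilates in place, becoming the [+coronal] nasal /n/. The surface form is [pɑnde].

[pɑnde]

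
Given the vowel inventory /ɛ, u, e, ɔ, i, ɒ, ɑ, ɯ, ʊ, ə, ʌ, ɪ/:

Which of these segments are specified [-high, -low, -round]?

ɛ, e, ə, ʌ

Checking each segment against [-high], [-low], [-round]: /ɛ/ (mid front unrounded lax vowel), /e/ (mid front unrounded tense vowel), /ə/ (mid central vowel (schwa)), /ʌ/ (mid back unrounded lax vowel) satisfy every feature; every other segment in the inventory fails at least one.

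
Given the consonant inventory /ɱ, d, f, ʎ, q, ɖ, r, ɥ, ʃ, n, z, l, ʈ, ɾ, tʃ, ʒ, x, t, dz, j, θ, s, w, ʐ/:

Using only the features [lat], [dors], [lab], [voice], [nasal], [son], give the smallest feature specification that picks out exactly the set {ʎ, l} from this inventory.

[+lat]

/ʎ, l/ are exactly the [+lateral] segments in the inventory, so a single feature suffices.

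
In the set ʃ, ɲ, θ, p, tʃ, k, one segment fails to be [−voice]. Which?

Every segment except /ɲ/ is [−voice]. /ɲ/ (palatal nasal) is [+voice], so it is the exception.

ɲ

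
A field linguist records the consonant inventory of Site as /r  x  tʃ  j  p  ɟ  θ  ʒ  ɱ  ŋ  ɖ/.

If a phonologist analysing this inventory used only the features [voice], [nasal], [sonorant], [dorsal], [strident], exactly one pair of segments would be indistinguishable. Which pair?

On the given features, /p/ and /θ/ have an identical profile: [−voice], [−nasal], [−sonorant], [−dorsal], [−strident]. No other two segments in the inventory coincide on all 5 features. (They do differ in [continuant], [labial] and [coronal], which are not among the given features.)

p, θ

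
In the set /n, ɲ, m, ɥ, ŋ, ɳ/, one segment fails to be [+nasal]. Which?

/ɥ/ is the labial-palatal glide, which is [−nasal]; the rest — /ɲ, ɳ, n, ŋ, m/ — are [+nasal].

ɥ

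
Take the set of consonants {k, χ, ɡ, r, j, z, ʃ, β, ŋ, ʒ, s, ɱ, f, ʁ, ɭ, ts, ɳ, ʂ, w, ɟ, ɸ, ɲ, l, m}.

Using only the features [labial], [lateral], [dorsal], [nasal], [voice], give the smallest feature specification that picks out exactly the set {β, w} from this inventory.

Every target segment is [+voice], [-nasal], [+labial]; each remaining inventory member fails at least one of these. Each conjunct is needed — [-nasal, +labial] alone would also admit /f, ɸ/; [+voice, +labial] alone would also admit /ɱ, m/; [+voice, -nasal] alone would also admit /ɡ, r, j, z, …/ — and no other combination of two listed features has exactly this extension, so three is the minimum.

[+voice, -nasal, +labial]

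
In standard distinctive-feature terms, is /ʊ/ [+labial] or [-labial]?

As the high back rounded lax vowel, /ʊ/ is [+labial].

[+labial]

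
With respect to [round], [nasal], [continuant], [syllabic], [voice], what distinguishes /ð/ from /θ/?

/ð/ (voiced dental fricative) and /θ/ (voiceless dental fricative) agree on [−round], [−nasal], [+continuant], [−syllabic]. They differ on [voice] (/ð/ [+], /θ/ [−]).

[voice]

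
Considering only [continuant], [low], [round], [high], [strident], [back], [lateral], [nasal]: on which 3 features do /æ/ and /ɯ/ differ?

[high], [low], [back]

/æ/ is the low front unrounded vowel and /ɯ/ is the high back unrounded vowel. Both are [+continuant], [−round], [−strident], [−lateral], [−nasal]. /æ/ is [−high] while /ɯ/ is [+high]; /æ/ is [+low] while /ɯ/ is [−low]; /æ/ is [−back] while /ɯ/ is [+back], so the distinguishing features are [high], [low], [back].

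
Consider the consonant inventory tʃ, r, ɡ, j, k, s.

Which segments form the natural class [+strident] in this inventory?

tʃ, s

The [+strident] segments here are /tʃ, s/; the remaining /r, ɡ, j, k/ are [−strident].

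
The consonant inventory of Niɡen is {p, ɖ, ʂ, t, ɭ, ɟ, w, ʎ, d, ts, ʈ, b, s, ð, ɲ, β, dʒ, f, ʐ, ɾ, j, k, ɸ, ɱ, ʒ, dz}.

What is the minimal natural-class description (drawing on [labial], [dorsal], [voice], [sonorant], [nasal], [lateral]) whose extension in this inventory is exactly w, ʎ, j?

[+sonorant, −nasal, +dorsal]

The class [+sonorant], [−nasal], [+dorsal] has exactly /w, ʎ, j/ as its extension in this inventory. No smaller conjunction from the listed features achieves this: [−nasal, +dorsal] alone would also admit /ɟ, k/; [+sonorant, +dorsal] alone would also admit /ɲ/; [+sonorant, −nasal] alone would also admit /ɭ, ɾ/; and checking the remaining two-feature bundles turns up none with this extension.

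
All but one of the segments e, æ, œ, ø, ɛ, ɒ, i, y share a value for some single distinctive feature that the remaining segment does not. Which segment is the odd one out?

ɒ

The remaining segments after removing /ɒ/ share [-back]; /ɒ/ (low back rounded vowel) is [+back]. For every other candidate removal, the leftover set fails to share any single feature value that the removed segment lacks.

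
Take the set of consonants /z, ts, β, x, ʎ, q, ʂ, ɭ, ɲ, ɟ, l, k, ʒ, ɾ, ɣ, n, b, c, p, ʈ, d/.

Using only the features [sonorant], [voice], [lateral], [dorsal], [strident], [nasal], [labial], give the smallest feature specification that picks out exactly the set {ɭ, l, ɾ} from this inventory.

[+sonorant, -nasal, -dorsal]

/ɭ, l, ɾ/ are all [+sonorant], [-nasal], [-dorsal], and no other segment in the inventory matches all three values. Dropping any one of them over-generates: [-nasal, -dorsal] alone would also admit /z, ts, β, ʂ, …/; [+sonorant, -dorsal] alone would also admit /n/; [+sonorant, -nasal] alone would also admit /ʎ/. No other combination of two listed features picks out exactly this set either, so fewer than three features will not do.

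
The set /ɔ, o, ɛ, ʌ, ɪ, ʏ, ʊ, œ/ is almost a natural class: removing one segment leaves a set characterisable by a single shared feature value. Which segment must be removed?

o

[tense] groups all but one: /ʏ, œ, ɪ, ɔ, ɛ, ʌ, ʊ/ share [-tense] while /o/ (mid back rounded tense vowel) alone is [+tense]. Removing any other segment would not leave a single-feature class that excludes it.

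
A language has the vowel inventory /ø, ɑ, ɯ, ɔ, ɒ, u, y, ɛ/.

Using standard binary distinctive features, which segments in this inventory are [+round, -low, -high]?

Checking each segment against [+round], [-low], [-high]: /ø/ (mid front rounded tense vowel), /ɔ/ (mid back rounded lax vowel) satisfy every feature; every other segment in the inventory fails at least one.

ø, ɔ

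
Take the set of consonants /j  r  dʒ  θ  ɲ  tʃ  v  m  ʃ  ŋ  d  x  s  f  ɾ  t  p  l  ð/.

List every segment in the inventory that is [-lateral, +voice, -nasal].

j, r, dʒ, v, d, ɾ, ð

First, the [-lateral] segments are /j, r, dʒ, θ, ɲ, tʃ, v, m, ʃ, ŋ, d, x, s, f, ɾ, t, p, ð/.
Then [+voice] gives /j, r, dʒ, ɲ, v, m, ŋ, d, ɾ, ð/.
Among these, [-nasal] leaves /j, r, dʒ, v, d, ɾ, ð/.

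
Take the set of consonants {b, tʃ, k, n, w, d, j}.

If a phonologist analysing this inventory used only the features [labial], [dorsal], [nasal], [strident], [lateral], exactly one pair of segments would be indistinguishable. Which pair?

k, j

Both /k/ and /j/ are [−labial], [+dorsal], [−nasal], [−strident], [−lateral]. Since the list omits [sonorant], [voice], [continuant] and [back] — which do distinguish the voiceless velar stop from the palatal glide — this pair collapses; all other pairs remain distinct.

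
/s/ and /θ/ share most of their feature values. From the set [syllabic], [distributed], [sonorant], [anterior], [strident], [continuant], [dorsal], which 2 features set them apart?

/s/ (voiceless alveolar fricative) and /θ/ (voiceless dental fricative) agree on [-syllabic], [-sonorant], [+anterior], [+continuant], [-dorsal]. They differ on [strident] (/s/ [+], /θ/ [-]), [distributed] (/s/ [-], /θ/ [+]).

[strident], [distributed]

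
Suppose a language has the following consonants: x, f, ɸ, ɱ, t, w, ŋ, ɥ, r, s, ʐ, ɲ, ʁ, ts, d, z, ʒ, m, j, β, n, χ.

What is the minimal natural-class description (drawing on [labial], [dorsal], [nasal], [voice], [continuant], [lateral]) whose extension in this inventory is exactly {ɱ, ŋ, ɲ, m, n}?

[+nasal]

The target set is precisely the extension of [+nasal] in this inventory.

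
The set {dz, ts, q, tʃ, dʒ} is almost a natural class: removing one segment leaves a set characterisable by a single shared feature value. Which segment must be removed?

q

/ts, dz, tʃ, dʒ/ are all [+delayed release], but /q/ (voiceless uvular stop) is [-delayed release]. No other single segment can be removed to leave a set sharing one feature value that the removed segment lacks, so /q/ is the odd one out.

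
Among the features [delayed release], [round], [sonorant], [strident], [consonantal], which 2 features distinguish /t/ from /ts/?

[strident], [delayed release]

/t/ is the voiceless alveolar stop and /ts/ is the voiceless alveolar affricate. Both are [-round], [-sonorant], [+consonantal]. /t/ is [-strident] while /ts/ is [+strident]; /t/ is [-delayed release] while /ts/ is [+delayed release], so the distinguishing features are [strident], [delayed release].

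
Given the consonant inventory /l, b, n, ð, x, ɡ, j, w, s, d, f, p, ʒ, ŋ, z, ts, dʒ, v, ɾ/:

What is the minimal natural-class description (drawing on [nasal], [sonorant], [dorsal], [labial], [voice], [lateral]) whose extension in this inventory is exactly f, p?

[−voice, +labial]

The class [−voice], [+labial] has exactly /f, p/ as its extension in this inventory. No smaller conjunction from the listed features achieves this: [+labial] alone would also admit /b, w, v/; [−voice] alone would also admit /x, s, ts/; and checking the remaining single features turns up none with this extension.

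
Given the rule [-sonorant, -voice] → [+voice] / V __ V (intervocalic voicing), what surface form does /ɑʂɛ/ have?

/ʂ/ satisfies [-sonorant, -voice] and sits in V __ V. The [+voice] counterpart of the voiceless retroflex fricative is /ʐ/. Other segments in /ɑʂɛ/ either fail the structural description or are not in the environment, so the surface form is [ɑʐɛ].

[ɑʐɛ]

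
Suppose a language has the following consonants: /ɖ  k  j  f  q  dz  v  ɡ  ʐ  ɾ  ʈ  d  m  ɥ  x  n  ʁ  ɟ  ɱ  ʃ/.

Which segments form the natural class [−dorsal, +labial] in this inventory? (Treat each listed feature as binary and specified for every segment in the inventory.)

f, v, m, ɱ

Checking each segment against [−dorsal], [+labial]: /f/ (voiceless labiodental fricative), /v/ (voiced labiodental fricative), /m/ (bilabial nasal), /ɱ/ (labiodental nasal) satisfy every feature; every other segment in the inventory fails at least one.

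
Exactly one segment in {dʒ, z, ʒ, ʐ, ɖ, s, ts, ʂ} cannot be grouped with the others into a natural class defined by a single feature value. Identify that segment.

The remaining segments after removing /ɖ/ share [+strident]; /ɖ/ (voiced retroflex stop) is [−strident]. For every other candidate removal, the leftover set fails to share any single feature value that the removed segment lacks.

ɖ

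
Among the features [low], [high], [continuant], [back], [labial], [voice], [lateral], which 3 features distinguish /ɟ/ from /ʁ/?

[continuant], [high], [back]

/ɟ/ (voiced palatal stop) and /ʁ/ (voiced uvular fricative) agree on [-low], [-labial], [+voice], [-lateral]. They differ on [continuant] (/ɟ/ [-], /ʁ/ [+]), [high] (/ɟ/ [+], /ʁ/ [-]), [back] (/ɟ/ [-], /ʁ/ [+]).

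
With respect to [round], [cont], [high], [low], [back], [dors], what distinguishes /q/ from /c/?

/q/ is the voiceless uvular stop and /c/ is the voiceless palatal stop. Both are [-round], [-continuant], [-low], [+dorsal]. /q/ is [-high] while /c/ is [+high]; /q/ is [+back] while /c/ is [-back], so the distinguishing features are [high], [back].

[high], [back]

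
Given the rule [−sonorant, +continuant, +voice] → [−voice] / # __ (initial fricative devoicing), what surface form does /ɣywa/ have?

[xywa]

Only the initial segment /ɣ/ is both word-initial and matches the structural description. It is a voiced velar fricative, so [−sonorant, +continuant, +voice] holds; changing it to [−voice] with all other features held fixed yields /x/ (voiceless velar fricative). No other segment meets both the structural description and the environment, so the output is [xywa].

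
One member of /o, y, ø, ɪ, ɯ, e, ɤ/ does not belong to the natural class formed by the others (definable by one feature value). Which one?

ɪ

The remaining segments after removing /ɪ/ share [+tense]; /ɪ/ (high front unrounded lax vowel) is [−tense]. For every other candidate removal, the leftover set fails to share any single feature value that the removed segment lacks.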